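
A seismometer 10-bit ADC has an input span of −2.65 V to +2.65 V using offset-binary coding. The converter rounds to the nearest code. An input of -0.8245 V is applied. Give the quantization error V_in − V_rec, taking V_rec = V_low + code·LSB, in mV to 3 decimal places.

One LSB is 5.3 V / 1024 = 5.176 mV.
(V_in − V_low)/LSB = (-0.8245 − (−2.65))/0.00517578 = 352.7004 → code 353 (round).
Code 353 maps back to (−2.65) + 353×0.00517578 V = -0.82294922 V.
V_in − V_rec = -0.00155078 V = -1.551 mV.

-1.551 mV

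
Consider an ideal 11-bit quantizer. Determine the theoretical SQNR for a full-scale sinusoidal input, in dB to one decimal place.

68.0 dB

SNR ≈ 6.02·N + 1.76 dB = 6.02·11 + 1.76 = 67.98 dB.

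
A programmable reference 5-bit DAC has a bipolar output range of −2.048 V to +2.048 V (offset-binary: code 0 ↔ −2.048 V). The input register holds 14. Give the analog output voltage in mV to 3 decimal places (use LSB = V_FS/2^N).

-256.000 mV

LSB = 4.096 V / 2^5 = 128.000 mV.
V_out = (−2.048) + 14 × 0.128 V = -0.256 V.
= -256.000 mV.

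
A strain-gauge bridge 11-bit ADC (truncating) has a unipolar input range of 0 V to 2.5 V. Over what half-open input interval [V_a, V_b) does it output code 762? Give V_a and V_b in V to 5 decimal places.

LSB = 2.5/2^11 = 1.221 mV.
V_a = V_low + 762·LSB = 0.930176 V; V_b = V_low + 763·LSB = 0.931396 V.

[0.93018 V, 0.93140 V)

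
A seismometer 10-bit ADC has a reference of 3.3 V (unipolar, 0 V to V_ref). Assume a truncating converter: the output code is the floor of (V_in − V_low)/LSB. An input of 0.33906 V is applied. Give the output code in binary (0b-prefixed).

code 0b1101001 (decimal 105)

Full-scale span = 3.3 V; LSB = 3.3/2^10 = 3.223 mV.
Input sits at 105.211 steps above V_low.
Floor → code 105.
In binary (0b-prefixed): 0b1101001.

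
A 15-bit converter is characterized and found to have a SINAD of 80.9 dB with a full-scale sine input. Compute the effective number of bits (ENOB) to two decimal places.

13.15 bits

ENOB = (SINAD − 1.76) / 6.02 = (80.9 − 1.76)/6.02 = 13.146.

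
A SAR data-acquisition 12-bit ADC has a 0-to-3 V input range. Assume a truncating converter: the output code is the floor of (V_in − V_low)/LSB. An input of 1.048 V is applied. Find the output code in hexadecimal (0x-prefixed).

code 0x596 (decimal 1430)

LSB = 3 V / 4096 = 0.732 mV.
(V_in − V_low)/LSB = (1.048 − 0) / 0.000732422 = 1430.869.
Floor → code 1430.
In hexadecimal (0x-prefixed): 0x596.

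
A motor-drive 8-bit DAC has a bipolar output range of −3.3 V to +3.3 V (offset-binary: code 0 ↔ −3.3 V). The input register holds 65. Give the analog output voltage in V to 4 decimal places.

-1.6242 V

LSB = 6.6 V / 2^8 = 25.781 mV.
V_out = (−3.3) + 65 × 0.0257812 V = -1.62422 V.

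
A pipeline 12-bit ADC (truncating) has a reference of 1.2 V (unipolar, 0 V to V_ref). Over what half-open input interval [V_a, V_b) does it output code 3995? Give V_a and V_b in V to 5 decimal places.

LSB = 1.2/2^12 = 292.97 µV.
V_a = V_low + 3995·LSB = 1.17041 V; V_b = V_low + 3996·LSB = 1.1707 V.

[1.17041 V, 1.17070 V)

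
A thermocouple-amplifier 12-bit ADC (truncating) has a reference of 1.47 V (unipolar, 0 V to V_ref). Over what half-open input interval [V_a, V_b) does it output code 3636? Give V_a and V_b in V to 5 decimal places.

LSB = 1.47/2^12 = 358.89 µV.
V_a = V_low + 3636·LSB = 1.30491 V; V_b = V_low + 3637·LSB = 1.30527 V.

[1.30491 V, 1.30527 V)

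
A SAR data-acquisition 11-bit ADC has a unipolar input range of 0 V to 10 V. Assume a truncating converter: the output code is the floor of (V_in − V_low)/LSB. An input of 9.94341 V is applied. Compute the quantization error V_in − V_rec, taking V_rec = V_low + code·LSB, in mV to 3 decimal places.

One LSB is 10 V / 2048 = 4.883 mV.
(9.94341 − 0)/0.00488281 = 2036.4104; ⌊·⌋ gives code 2036.
Code 2036 maps back to 0 + 2036×0.00488281 V = 9.9414062 V.
V_in − V_rec = 0.00200375 V = 2.004 mV.

2.004 mV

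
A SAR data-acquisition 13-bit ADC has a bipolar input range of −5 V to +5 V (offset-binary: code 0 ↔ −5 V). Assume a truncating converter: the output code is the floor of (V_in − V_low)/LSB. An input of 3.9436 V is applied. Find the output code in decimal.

LSB = 10 V / 8192 = 1.221 mV.
(V_in − V_low)/LSB = (3.9436 − (−5)) / 0.0012207 = 7326.597.
Floor → code 7326.

code 7326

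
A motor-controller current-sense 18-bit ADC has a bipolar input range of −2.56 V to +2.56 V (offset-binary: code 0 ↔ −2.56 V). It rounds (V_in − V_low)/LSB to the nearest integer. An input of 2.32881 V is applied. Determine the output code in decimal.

code 250307

Full-scale span = 5.12 V; LSB = 5.12/2^18 = 19.53 µV.
(2.32881 − (−2.56)) / 1.95313e-05 = 250307.072 LSBs.
round(250307.072) = 250307.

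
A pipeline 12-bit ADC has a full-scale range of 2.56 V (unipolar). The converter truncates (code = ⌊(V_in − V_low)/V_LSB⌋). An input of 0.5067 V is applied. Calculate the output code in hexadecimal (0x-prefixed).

Full-scale span = 2.56 V; LSB = 2.56/2^12 = 0.625 mV.
Input sits at 810.720 steps above V_low.
Floor → code 810.
In hexadecimal (0x-prefixed): 0x32A.

code 0x32A (decimal 810)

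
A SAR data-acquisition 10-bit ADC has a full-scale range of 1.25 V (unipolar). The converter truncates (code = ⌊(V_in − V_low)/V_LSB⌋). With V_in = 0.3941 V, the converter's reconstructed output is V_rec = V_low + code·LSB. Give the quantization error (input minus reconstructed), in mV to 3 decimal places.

Step size: 1.25 V ÷ 2^10 = 1.221 mV.
Scaled input = 322.8467 LSBs, so code = 322.
V_rec = 0 + 322·0.0012207 = 0.39306641 V.
V_in − V_rec = 0.00103359 V = 1.034 mV.

1.034 mV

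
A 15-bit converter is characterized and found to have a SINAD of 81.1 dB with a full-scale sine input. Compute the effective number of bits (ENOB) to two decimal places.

13.18 bits

ENOB = (SINAD − 1.76) / 6.02 = (81.1 − 1.76)/6.02 = 13.179.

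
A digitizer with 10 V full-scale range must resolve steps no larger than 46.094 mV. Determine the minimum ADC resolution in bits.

Number of steps required ≥ 10 V / 46.094 mV = 216.95.
Need 2^N ≥ 216.95; 2^7 = 128, 2^8 = 256.
Minimum N = 8.

8 bits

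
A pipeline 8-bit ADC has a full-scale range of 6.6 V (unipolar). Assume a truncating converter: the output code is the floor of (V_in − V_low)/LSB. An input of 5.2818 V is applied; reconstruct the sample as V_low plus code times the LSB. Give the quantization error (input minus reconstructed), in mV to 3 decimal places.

22.425 mV

One LSB is 6.6 V / 256 = 25.781 mV.
(5.2818 − 0)/0.0257812 = 204.8698; ⌊·⌋ gives code 204.
Code 204 maps back to 0 + 204×0.0257812 V = 5.259375 V.
Difference: 0.022425 V → 22.425 mV.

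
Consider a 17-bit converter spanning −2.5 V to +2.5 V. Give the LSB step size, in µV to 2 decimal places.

Full-scale span = 5 V.
LSB = 5 / 2^17 = 5 / 131072 = 3.8147e-05 V = 38.15 µV.

38.15 µV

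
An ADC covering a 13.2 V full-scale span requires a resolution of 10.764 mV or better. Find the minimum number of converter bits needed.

Number of steps required ≥ 13.2 V / 10.764 mV = 1226.31.
Need 2^N ≥ 1226.31; 2^10 = 1024, 2^11 = 2048.
Minimum N = 11.

11 bits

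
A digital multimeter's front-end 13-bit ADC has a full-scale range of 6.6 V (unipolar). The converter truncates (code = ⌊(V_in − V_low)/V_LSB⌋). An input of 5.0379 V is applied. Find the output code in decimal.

LSB = 6.6 V / 8192 = 0.806 mV.
Input sits at 6253.103 steps above V_low.
So the output code is 6253.

code 6253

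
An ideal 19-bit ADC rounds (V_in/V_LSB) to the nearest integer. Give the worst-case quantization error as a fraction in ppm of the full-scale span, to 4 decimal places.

0.9537 ppm

Rounding → worst-case error = ½ LSB = V_FS/2^20, so 1e+06/1048576 = 0.953674 ppm of full scale.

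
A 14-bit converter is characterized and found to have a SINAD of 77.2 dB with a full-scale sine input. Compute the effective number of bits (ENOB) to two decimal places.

ENOB = (SINAD − 1.76) / 6.02 = (77.2 − 1.76)/6.02 = 12.532.

12.53 bits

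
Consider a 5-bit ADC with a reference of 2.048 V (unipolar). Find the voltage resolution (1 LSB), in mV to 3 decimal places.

Full-scale span = 2.048 V.
LSB = 2.048 / 2^5 = 2.048 / 32 = 0.064 V = 64.000 mV.

64.000 mV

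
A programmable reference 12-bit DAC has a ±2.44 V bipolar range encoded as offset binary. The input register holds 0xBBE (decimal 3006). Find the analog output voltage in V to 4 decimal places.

1.1414 V

LSB = 4.88 V / 2^12 = 1.191 mV.
Code 0xBBE = 3006 decimal.
V_out = (−2.44) + 3006 × 0.00119141 V = 1.14137 V.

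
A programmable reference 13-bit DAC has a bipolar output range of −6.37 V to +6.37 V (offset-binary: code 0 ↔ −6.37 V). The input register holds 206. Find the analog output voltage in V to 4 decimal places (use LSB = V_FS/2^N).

-6.0496 V

LSB = 12.74 V / 2^13 = 1.555 mV.
V_out = (−6.37) + 206 × 0.00155518 V = -6.04963 V.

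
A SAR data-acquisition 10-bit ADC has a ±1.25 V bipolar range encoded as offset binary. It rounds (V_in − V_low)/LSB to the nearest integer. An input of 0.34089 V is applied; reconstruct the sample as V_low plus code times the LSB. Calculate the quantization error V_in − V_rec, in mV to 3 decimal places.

LSB = 2.5/2^10 = 2.441 mV.
Scaled input = 651.6285 LSBs, so code = 652.
Reconstructed: 0.34179688 V.
Error = 0.34089 − 0.34179688 = -0.000906875 V = -0.907 mV.

-0.907 mV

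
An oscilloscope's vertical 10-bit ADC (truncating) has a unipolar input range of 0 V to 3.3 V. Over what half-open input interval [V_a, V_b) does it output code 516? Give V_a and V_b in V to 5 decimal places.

LSB = 3.3/2^10 = 3.223 mV.
V_a = V_low + 516·LSB = 1.66289 V; V_b = V_low + 517·LSB = 1.66611 V.

[1.66289 V, 1.66611 V)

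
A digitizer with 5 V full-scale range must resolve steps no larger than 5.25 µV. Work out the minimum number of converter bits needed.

20 bits

Number of steps required ≥ 5 V / 5.25 µV = 952380.95.
Need 2^N ≥ 952380.95; 2^19 = 524288, 2^20 = 1048576.
Minimum N = 20.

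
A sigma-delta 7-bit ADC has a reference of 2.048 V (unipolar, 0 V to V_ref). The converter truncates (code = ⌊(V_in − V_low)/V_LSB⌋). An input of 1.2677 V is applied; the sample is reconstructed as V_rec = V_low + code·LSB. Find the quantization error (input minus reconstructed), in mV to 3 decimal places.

3.700 mV

LSB = 2.048/2^7 = 16.000 mV.
(1.2677 − 0)/0.016 = 79.2313; ⌊·⌋ gives code 79.
V_rec = 0 + 79·0.016 = 1.264 V.
V_in − V_rec = 0.0037 V = 3.700 mV.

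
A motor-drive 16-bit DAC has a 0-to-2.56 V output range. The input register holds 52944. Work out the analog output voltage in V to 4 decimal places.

LSB = 2.56 V / 2^16 = 39.06 µV.
V_out = 0 + 52944 × 3.90625e-05 V = 2.06813 V.

2.0681 V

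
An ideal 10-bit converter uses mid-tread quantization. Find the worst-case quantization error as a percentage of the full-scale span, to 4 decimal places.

Rounding → worst-case error = ½ LSB = V_FS/2^11, so 100/2048 = 0.0488281 % of full scale.

0.0488 %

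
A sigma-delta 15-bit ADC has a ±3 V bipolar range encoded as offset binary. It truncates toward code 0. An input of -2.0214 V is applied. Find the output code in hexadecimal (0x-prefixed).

LSB = 6 V / 32768 = 183.11 µV.
(V_in − V_low)/LSB = (-2.0214 − (−3)) / 0.000183105 = 5344.461.
So the output code is 5344.
In hexadecimal (0x-prefixed): 0x14E0.

code 0x14E0 (decimal 5344)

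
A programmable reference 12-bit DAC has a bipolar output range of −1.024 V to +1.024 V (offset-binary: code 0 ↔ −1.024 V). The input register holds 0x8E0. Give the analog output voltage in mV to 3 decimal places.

112.000 mV

LSB = 2.048 V / 2^12 = 0.500 mV.
Code 0x8E0 = 2272 decimal.
V_out = (−1.024) + 2272 × 0.0005 V = 0.112 V.
= 112.000 mV.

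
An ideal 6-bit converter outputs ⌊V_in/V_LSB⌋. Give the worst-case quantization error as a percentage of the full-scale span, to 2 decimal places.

Truncating → worst-case error = 1 LSB = V_FS/2^6, so 100/64 = 1.5625 % of full scale.

1.56 %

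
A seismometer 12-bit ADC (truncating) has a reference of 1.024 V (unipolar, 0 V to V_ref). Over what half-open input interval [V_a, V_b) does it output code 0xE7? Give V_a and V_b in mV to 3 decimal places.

LSB = 1.024/2^12 = 250.00 µV.
Code 0xE7 = 231 decimal.
V_a = V_low + 231·LSB = 0.05775 V; V_b = V_low + 232·LSB = 0.058 V.

[57.750 mV, 58.000 mV)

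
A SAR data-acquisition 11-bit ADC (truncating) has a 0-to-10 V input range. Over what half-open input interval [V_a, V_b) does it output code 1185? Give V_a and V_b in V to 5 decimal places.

LSB = 10/2^11 = 4.883 mV.
V_a = V_low + 1185·LSB = 5.78613 V; V_b = V_low + 1186·LSB = 5.79102 V.

[5.78613 V, 5.79102 V)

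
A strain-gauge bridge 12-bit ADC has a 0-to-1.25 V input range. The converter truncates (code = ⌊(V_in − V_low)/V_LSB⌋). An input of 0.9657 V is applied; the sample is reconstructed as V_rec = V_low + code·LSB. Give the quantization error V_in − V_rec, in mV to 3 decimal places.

One LSB is 1.25 V / 4096 = 305.18 µV.
Scaled input = 3164.4058 LSBs, so code = 3164.
Reconstructed: 0.96557617 V.
V_in − V_rec = 0.000123828 V = 0.124 mV.

0.124 mV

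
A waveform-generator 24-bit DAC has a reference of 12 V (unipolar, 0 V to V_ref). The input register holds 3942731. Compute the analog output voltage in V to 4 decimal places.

2.8201 V

LSB = 12 V / 2^24 = 0.72 µV.
V_out = 0 + 3942731 × 7.15256e-07 V = 2.82006 V.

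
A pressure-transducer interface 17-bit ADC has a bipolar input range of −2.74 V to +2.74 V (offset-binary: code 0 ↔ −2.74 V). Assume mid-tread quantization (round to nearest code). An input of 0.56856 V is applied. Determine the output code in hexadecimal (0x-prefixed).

code 0x1351F (decimal 79135)

With 131072 levels over 5.48 V, one step is 41.81 µV.
Input sits at 79134.959 steps above V_low.
round(79134.959) = 79135.
In hexadecimal (0x-prefixed): 0x1351F.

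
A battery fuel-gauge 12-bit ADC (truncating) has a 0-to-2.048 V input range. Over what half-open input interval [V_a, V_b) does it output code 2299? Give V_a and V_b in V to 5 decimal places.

[1.14950 V, 1.15000 V)

LSB = 2.048/2^12 = 0.500 mV.
V_a = V_low + 2299·LSB = 1.1495 V; V_b = V_low + 2300·LSB = 1.15 V.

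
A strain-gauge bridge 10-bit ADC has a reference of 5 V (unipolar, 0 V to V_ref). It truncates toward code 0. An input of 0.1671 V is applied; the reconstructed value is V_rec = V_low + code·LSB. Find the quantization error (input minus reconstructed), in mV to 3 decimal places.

1.084 mV

One LSB is 5 V / 1024 = 4.883 mV.
Scaled input = 34.2221 LSBs, so code = 34.
V_rec = 0 + 34·0.00488281 = 0.16601562 V.
V_in − V_rec = 0.00108438 V = 1.084 mV.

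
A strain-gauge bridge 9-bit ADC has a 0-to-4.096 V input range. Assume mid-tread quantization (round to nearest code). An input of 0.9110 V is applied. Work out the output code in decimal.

Full-scale span = 4.096 V; LSB = 4.096/2^9 = 8.000 mV.
(V_in − V_low)/LSB = (0.9110 − 0) / 0.008 = 113.875.
Round → code 114.

code 114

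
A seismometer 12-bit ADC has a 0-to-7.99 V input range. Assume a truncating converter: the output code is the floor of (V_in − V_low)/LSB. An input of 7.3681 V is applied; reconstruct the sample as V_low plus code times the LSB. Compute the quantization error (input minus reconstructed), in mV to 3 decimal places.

One LSB is 7.99 V / 4096 = 1.951 mV.
(V_in − V_low)/LSB = (7.3681 − 0)/0.00195068 = 3777.1887 → code 3777 (floor).
Code 3777 maps back to 0 + 3777×0.00195068 V = 7.3677319 V.
V_in − V_rec = 0.000368066 V = 0.368 mV.

0.368 mV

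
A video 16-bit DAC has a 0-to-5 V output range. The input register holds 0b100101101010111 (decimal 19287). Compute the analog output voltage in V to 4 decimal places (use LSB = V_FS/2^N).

1.4715 V

LSB = 5 V / 2^16 = 76.29 µV.
Code 0b100101101010111 = 19287 decimal.
V_out = 0 + 19287 × 7.62939e-05 V = 1.47148 V.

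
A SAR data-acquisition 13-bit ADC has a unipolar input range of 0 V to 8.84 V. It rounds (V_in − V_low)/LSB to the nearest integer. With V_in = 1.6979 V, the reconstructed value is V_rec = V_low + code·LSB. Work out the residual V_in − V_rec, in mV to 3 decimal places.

0.473 mV

Step size: 8.84 V ÷ 2^13 = 1.079 mV.
(V_in − V_low)/LSB = (1.6979 − 0)/0.0010791 = 1573.4386 → code 1573 (round).
V_rec = 0 + 1573·0.0010791 = 1.6974268 V.
Error = 1.6979 − 1.6974268 = 0.000473242 V = 0.473 mV.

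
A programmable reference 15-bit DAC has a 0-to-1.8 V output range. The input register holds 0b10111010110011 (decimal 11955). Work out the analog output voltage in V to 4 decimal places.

0.6567 V

LSB = 1.8 V / 2^15 = 54.93 µV.
Code 0b10111010110011 = 11955 decimal.
V_out = 0 + 11955 × 5.49316e-05 V = 0.656708 V.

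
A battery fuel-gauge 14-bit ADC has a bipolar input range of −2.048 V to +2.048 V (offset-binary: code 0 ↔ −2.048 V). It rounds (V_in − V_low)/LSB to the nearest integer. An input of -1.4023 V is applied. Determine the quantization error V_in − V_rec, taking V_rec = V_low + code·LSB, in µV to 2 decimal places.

LSB = 4.096/2^14 = 250.00 µV.
(V_in − V_low)/LSB = (-1.4023 − (−2.048))/0.00025 = 2582.8000 → code 2583 (round).
Reconstructed: -1.40225 V.
Error = -1.4023 − (−1.40225) = -5e-05 V = -50.00 µV.

-50.00 µV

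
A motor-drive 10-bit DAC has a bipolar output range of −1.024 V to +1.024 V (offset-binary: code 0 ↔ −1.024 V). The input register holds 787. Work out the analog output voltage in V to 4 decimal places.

0.5500 V

LSB = 2.048 V / 2^10 = 2.000 mV.
V_out = (−1.024) + 787 × 0.002 V = 0.55 V.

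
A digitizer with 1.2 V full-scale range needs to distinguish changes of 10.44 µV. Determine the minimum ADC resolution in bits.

17 bits

Number of steps required ≥ 1.2 V / 10.44 µV = 114942.53.
Need 2^N ≥ 114942.53; 2^16 = 65536, 2^17 = 131072.
Minimum N = 17.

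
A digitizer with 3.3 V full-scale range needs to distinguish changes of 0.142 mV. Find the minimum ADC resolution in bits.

Number of steps required ≥ 3.3 V / 0.142 mV = 23239.44.
Need 2^N ≥ 23239.44; 2^14 = 16384, 2^15 = 32768.
Minimum N = 15.

15 bits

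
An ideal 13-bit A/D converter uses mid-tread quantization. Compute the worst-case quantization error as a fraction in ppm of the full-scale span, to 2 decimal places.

Rounding → worst-case error = ½ LSB = V_FS/2^14, so 1e+06/16384 = 61.0352 ppm of full scale.

61.04 ppm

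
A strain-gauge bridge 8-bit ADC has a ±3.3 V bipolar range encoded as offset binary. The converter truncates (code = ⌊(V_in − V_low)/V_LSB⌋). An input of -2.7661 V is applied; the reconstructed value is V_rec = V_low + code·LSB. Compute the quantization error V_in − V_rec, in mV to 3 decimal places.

Step size: 6.6 V ÷ 2^8 = 25.781 mV.
Scaled input = 20.7088 LSBs, so code = 20.
Code 20 maps back to (−3.3) + 20×0.0257812 V = -2.784375 V.
V_in − V_rec = 0.018275 V = 18.275 mV.

18.275 mV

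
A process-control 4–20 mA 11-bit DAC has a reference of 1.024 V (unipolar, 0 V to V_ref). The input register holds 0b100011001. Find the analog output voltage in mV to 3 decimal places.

LSB = 1.024 V / 2^11 = 0.500 mV.
Code 0b100011001 = 281 decimal.
V_out = 0 + 281 × 0.0005 V = 0.1405 V.
= 140.500 mV.

140.500 mV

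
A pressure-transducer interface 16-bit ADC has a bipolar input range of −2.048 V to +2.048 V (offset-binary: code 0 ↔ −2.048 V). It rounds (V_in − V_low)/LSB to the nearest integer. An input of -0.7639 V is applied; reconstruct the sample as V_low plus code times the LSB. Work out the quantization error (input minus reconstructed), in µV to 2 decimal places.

LSB = 4.096/2^16 = 62.50 µV.
Scaled input = 20545.6000 LSBs, so code = 20546.
Reconstructed: -0.763875 V.
V_in − V_rec = -2.5e-05 V = -25.00 µV.

-25.00 µV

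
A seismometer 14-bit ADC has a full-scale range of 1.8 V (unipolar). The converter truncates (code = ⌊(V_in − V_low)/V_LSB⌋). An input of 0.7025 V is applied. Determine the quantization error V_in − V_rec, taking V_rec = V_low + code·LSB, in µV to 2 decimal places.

One LSB is 1.8 V / 16384 = 109.86 µV.
Scaled input = 6394.3111 LSBs, so code = 6394.
Reconstructed: 0.70246582 V.
Error = 0.7025 − 0.70246582 = 3.41797e-05 V = 34.18 µV.

34.18 µV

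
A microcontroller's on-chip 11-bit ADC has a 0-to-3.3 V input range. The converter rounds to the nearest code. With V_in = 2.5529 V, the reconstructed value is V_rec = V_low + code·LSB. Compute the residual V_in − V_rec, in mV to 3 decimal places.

0.556 mV

Step size: 3.3 V ÷ 2^11 = 1.611 mV.
(2.5529 − 0)/0.00161133 = 1584.3452; round gives code 1584.
Code 1584 maps back to 0 + 1584×0.00161133 V = 2.5523437 V.
Difference: 0.00055625 V → 0.556 mV.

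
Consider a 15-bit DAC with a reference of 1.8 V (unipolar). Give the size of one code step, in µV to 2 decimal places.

54.93 µV

Full-scale span = 1.8 V.
LSB = 1.8 / 2^15 = 1.8 / 32768 = 5.49316e-05 V = 54.93 µV.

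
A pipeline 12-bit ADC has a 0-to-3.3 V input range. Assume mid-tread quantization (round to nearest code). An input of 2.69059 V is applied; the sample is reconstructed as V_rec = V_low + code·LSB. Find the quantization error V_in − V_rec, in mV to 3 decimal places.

-0.328 mV

LSB = 3.3/2^12 = 0.806 mV.
Scaled input = 3339.5929 LSBs, so code = 3340.
Code 3340 maps back to 0 + 3340×0.000805664 V = 2.690918 V.
V_in − V_rec = -0.000327969 V = -0.328 mV.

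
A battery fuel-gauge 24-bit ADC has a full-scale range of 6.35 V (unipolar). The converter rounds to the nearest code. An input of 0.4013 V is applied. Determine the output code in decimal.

code 1060267

Full-scale span = 6.35 V; LSB = 6.35/2^24 = 0.38 µV.
Input sits at 1060267.210 steps above V_low.
round(1060267.210) = 1060267.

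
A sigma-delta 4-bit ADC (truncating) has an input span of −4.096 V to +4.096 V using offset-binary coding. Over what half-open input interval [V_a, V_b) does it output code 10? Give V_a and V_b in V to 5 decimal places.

[1.02400 V, 1.53600 V)

LSB = 8.192/2^4 = 0.5120 V.
V_a = V_low + 10·LSB = 1.024 V; V_b = V_low + 11·LSB = 1.536 V.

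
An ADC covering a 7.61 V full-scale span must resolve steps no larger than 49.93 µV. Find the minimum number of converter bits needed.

18 bits

Number of steps required ≥ 7.61 V / 49.93 µV = 152413.38.
Need 2^N ≥ 152413.38; 2^17 = 131072, 2^18 = 262144.
Minimum N = 18.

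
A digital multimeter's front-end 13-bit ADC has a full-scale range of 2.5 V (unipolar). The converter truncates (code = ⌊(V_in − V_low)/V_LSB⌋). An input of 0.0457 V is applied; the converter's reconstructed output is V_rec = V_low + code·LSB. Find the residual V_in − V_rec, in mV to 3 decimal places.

LSB = 2.5/2^13 = 305.18 µV.
(0.0457 − 0)/0.000305176 = 149.7498; ⌊·⌋ gives code 149.
V_rec = 0 + 149·0.000305176 = 0.045471191 V.
Error = 0.0457 − 0.045471191 = 0.000228809 V = 0.229 mV.

0.229 mV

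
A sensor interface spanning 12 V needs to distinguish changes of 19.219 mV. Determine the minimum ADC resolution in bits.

10 bits

Number of steps required ≥ 12 V / 19.219 mV = 624.38.
Need 2^N ≥ 624.38; 2^9 = 512, 2^10 = 1024.
Minimum N = 10.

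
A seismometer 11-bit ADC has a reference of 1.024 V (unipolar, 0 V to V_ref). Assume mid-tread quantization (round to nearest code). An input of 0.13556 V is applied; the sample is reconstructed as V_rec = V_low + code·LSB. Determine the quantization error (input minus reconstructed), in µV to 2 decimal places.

60.00 µV

One LSB is 1.024 V / 2048 = 0.500 mV.
(0.13556 − 0)/0.0005 = 271.1200; round gives code 271.
Code 271 maps back to 0 + 271×0.0005 V = 0.1355 V.
Difference: 6e-05 V → 60.00 µV.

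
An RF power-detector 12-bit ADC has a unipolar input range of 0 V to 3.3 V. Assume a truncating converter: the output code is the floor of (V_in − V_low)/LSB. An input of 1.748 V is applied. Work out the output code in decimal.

LSB = 3.3 V / 4096 = 0.806 mV.
(V_in − V_low)/LSB = (1.748 − 0) / 0.000805664 = 2169.639.
So the output code is 2169.

code 2169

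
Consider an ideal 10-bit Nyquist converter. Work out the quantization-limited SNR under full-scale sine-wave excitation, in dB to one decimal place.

62.0 dB

SNR ≈ 6.02·N + 1.76 dB = 6.02·10 + 1.76 = 61.96 dB.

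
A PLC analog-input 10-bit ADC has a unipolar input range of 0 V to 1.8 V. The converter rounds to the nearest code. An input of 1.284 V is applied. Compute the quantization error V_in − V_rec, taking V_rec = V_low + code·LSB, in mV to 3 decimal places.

LSB = 1.8/2^10 = 1.758 mV.
(1.284 − 0)/0.00175781 = 730.4533; round gives code 730.
V_rec = 0 + 730·0.00175781 = 1.2832031 V.
V_in − V_rec = 0.000796875 V = 0.797 mV.

0.797 mV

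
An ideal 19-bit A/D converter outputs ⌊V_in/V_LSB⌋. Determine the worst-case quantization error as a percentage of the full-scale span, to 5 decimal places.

0.00019 %

Truncating → worst-case error = 1 LSB = V_FS/2^19, so 100/524288 = 0.000190735 % of full scale.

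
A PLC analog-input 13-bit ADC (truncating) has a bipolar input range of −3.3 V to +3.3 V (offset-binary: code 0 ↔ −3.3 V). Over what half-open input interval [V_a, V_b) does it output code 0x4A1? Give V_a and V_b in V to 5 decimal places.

LSB = 6.6/2^13 = 0.806 mV.
Code 0x4A1 = 1185 decimal.
V_a = V_low + 1185·LSB = -2.34529 V; V_b = V_low + 1186·LSB = -2.34448 V.

[-2.34529 V, -2.34448 V)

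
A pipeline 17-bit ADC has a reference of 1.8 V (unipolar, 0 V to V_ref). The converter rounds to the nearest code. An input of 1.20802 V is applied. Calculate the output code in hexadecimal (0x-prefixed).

code 0x1579D (decimal 87965)

LSB = 1.8 V / 131072 = 13.73 µV.
(1.20802 − 0) / 1.37329e-05 = 87965.332 LSBs.
round(87965.332) = 87965.
In hexadecimal (0x-prefixed): 0x1579D.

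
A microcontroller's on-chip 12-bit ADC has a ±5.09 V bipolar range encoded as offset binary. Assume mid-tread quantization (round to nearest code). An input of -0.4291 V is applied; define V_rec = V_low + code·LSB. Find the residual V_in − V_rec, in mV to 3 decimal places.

Step size: 10.18 V ÷ 2^12 = 2.485 mV.
(-0.4291 − (−5.09))/0.00248535 = 1875.3484; round gives code 1875.
Code 1875 maps back to (−5.09) + 1875×0.00248535 V = -0.42996582 V.
Error = -0.4291 − (−0.42996582) = 0.00086582 V = 0.866 mV.

0.866 mV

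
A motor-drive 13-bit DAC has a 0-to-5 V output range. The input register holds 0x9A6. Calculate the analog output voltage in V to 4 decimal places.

LSB = 5 V / 2^13 = 0.610 mV.
Code 0x9A6 = 2470 decimal.
V_out = 0 + 2470 × 0.000610352 V = 1.50757 V.

1.5076 V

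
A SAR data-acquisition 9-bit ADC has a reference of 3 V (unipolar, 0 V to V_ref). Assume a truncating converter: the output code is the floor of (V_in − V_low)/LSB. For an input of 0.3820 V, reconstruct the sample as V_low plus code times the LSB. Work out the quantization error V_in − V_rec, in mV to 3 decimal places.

One LSB is 3 V / 512 = 5.859 mV.
(V_in − V_low)/LSB = (0.3820 − 0)/0.00585938 = 65.1947 → code 65 (floor).
Reconstructed: 0.38085938 V.
Difference: 0.00114062 V → 1.141 mV.

1.141 mV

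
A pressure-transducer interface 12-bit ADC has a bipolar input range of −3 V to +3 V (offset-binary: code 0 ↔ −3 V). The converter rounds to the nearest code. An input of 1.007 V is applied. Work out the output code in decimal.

Full-scale span = 6 V; LSB = 6/2^12 = 1.465 mV.
(V_in − V_low)/LSB = (1.007 − (−3)) / 0.00146484 = 2735.445.
round(2735.445) = 2735.

code 2735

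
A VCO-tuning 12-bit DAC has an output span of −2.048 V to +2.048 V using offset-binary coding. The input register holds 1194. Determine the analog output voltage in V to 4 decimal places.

-0.8540 V

LSB = 4.096 V / 2^12 = 1.000 mV.
V_out = (−2.048) + 1194 × 0.001 V = -0.854 V.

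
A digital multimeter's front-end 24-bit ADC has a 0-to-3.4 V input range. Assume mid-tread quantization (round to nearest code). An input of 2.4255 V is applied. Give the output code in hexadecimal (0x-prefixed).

code 0xB6A03A (decimal 11968570)

Full-scale span = 3.4 V; LSB = 3.4/2^24 = 0.20 µV.
(2.4255 − 0) / 2.02656e-07 = 11968569.826 LSBs.
So the output code is 11968570.
In hexadecimal (0x-prefixed): 0xB6A03A.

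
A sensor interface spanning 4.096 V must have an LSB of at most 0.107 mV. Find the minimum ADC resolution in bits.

16 bits

Number of steps required ≥ 4.096 V / 0.107 mV = 38280.37.
Need 2^N ≥ 38280.37; 2^15 = 32768, 2^16 = 65536.
Minimum N = 16.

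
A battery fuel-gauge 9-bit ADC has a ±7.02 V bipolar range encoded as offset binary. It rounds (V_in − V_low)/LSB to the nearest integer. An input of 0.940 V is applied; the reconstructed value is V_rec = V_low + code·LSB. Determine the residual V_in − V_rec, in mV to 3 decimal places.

One LSB is 14.04 V / 512 = 27.422 mV.
(0.940 − (−7.02))/0.0274219 = 290.2792; round gives code 290.
Code 290 maps back to (−7.02) + 290×0.0274219 V = 0.93234375 V.
V_in − V_rec = 0.00765625 V = 7.656 mV.

7.656 mV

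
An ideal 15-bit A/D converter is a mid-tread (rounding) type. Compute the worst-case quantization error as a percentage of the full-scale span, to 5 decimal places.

Rounding → worst-case error = ½ LSB = V_FS/2^16, so 100/65536 = 0.00152588 % of full scale.

0.00153 %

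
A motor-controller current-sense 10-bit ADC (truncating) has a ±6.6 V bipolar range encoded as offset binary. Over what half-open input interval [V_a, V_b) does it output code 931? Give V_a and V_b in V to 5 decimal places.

LSB = 13.2/2^10 = 12.891 mV.
V_a = V_low + 931·LSB = 5.40117 V; V_b = V_low + 932·LSB = 5.41406 V.

[5.40117 V, 5.41406 V)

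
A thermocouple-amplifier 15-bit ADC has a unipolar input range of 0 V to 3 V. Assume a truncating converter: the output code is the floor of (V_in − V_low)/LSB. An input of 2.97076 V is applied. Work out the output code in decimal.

code 32448

LSB = 3 V / 32768 = 91.55 µV.
(V_in − V_low)/LSB = (2.97076 − 0) / 9.15527e-05 = 32448.621.
⌊·⌋(32448.621) = 32448.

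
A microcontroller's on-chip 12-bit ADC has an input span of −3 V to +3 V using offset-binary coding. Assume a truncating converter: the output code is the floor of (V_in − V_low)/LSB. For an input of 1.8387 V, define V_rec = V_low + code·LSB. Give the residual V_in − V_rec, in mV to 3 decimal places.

0.321 mV

One LSB is 6 V / 4096 = 1.465 mV.
(V_in − V_low)/LSB = (1.8387 − (−3))/0.00146484 = 3303.2192 → code 3303 (floor).
V_rec = (−3) + 3303·0.00146484 = 1.8383789 V.
Error = 1.8387 − 1.8383789 = 0.000321094 V = 0.321 mV.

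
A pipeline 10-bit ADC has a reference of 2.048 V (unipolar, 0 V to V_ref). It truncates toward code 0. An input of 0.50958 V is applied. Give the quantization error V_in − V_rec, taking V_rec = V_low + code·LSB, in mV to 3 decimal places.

One LSB is 2.048 V / 1024 = 2.000 mV.
(0.50958 − 0)/0.002 = 254.7900; ⌊·⌋ gives code 254.
V_rec = 0 + 254·0.002 = 0.508 V.
Difference: 0.00158 V → 1.580 mV.

1.580 mV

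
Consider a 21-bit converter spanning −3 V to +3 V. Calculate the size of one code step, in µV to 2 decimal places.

Full-scale span = 6 V.
LSB = 6 / 2^21 = 6 / 2097152 = 2.86102e-06 V = 2.86 µV.

2.86 µV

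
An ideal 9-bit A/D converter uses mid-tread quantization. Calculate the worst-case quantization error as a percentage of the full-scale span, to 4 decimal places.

0.0977 %

Rounding → worst-case error = ½ LSB = V_FS/2^10, so 100/1024 = 0.0976562 % of full scale.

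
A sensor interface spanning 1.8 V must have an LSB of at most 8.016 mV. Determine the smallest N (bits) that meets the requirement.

8 bits

Number of steps required ≥ 1.8 V / 8.016 mV = 224.55.
Need 2^N ≥ 224.55; 2^7 = 128, 2^8 = 256.
Minimum N = 8.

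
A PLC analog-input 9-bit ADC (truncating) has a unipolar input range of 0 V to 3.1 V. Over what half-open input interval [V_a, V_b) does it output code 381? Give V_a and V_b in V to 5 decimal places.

LSB = 3.1/2^9 = 6.055 mV.
V_a = V_low + 381·LSB = 2.30684 V; V_b = V_low + 382·LSB = 2.31289 V.

[2.30684 V, 2.31289 V)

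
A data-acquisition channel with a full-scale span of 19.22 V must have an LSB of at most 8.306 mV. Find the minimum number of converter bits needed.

Number of steps required ≥ 19.22 V / 8.306 mV = 2313.99.
Need 2^N ≥ 2313.99; 2^11 = 2048, 2^12 = 4096.
Minimum N = 12.

12 bits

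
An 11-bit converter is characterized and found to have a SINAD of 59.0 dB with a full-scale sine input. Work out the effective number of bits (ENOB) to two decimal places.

9.51 bits

ENOB = (SINAD − 1.76) / 6.02 = (59.0 − 1.76)/6.02 = 9.508.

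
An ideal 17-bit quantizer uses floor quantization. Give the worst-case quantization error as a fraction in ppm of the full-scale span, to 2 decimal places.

Truncating → worst-case error = 1 LSB = V_FS/2^17, so 1e+06/131072 = 7.62939 ppm of full scale.

7.63 ppm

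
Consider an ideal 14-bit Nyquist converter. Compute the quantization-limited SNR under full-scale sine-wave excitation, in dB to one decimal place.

86.0 dB

SNR ≈ 6.02·N + 1.76 dB = 6.02·14 + 1.76 = 86.04 dB.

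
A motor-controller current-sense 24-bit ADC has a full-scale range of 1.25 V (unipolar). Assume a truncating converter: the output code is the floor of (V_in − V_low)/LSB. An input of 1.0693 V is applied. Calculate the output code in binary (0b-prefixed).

With 16777216 levels over 1.25 V, one step is 0.07 µV.
(1.0693 − 0) / 7.45058e-08 = 14351901.655 LSBs.
Floor → code 14351901.
In binary (0b-prefixed): 0b110110101111111000011101.

code 0b110110101111111000011101 (decimal 14351901)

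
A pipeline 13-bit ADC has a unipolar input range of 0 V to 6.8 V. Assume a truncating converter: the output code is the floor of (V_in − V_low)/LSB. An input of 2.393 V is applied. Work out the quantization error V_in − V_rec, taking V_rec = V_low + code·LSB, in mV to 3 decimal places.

LSB = 6.8/2^13 = 0.830 mV.
(V_in − V_low)/LSB = (2.393 − 0)/0.000830078 = 2882.8612 → code 2882 (floor).
Code 2882 maps back to 0 + 2882×0.000830078 V = 2.3922852 V.
Error = 2.393 − 2.3922852 = 0.000714844 V = 0.715 mV.

0.715 mV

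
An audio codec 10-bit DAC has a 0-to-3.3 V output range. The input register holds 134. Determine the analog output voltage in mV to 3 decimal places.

LSB = 3.3 V / 2^10 = 3.223 mV.
V_out = 0 + 134 × 0.00322266 V = 0.431836 V.
= 431.836 mV.

431.836 mV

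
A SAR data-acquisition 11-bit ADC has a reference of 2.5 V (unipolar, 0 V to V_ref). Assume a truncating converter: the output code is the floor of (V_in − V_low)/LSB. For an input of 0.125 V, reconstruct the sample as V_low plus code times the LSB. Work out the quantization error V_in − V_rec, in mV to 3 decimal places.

0.488 mV

One LSB is 2.5 V / 2048 = 1.221 mV.
(0.125 − 0)/0.0012207 = 102.4000; ⌊·⌋ gives code 102.
V_rec = 0 + 102·0.0012207 = 0.12451172 V.
Error = 0.125 − 0.12451172 = 0.000488281 V = 0.488 mV.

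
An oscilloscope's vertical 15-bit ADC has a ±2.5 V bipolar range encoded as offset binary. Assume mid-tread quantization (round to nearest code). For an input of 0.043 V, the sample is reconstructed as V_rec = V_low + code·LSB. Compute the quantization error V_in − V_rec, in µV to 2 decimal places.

One LSB is 5 V / 32768 = 152.59 µV.
(0.043 − (−2.5))/0.000152588 = 16665.8048; round gives code 16666.
V_rec = (−2.5) + 16666·0.000152588 = 0.043029785 V.
Difference: -2.97852e-05 V → -29.79 µV.

-29.79 µV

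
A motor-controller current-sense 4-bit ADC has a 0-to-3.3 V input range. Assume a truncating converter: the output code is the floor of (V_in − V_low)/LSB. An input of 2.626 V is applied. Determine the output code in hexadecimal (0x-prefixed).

code 0xC (decimal 12)

With 16 levels over 3.3 V, one step is 206.250 mV.
(2.626 − 0) / 0.20625 = 12.732 LSBs.
So the output code is 12.
In hexadecimal (0x-prefixed): 0xC.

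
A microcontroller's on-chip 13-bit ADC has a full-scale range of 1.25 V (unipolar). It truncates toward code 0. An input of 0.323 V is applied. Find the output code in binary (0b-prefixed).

With 8192 levels over 1.25 V, one step is 152.59 µV.
Input sits at 2116.813 steps above V_low.
Floor → code 2116.
In binary (0b-prefixed): 0b100001000100.

code 0b100001000100 (decimal 2116)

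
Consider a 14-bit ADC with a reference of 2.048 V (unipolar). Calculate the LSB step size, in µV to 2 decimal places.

125.00 µV

Full-scale span = 2.048 V.
LSB = 2.048 / 2^14 = 2.048 / 16384 = 0.000125 V = 125.00 µV.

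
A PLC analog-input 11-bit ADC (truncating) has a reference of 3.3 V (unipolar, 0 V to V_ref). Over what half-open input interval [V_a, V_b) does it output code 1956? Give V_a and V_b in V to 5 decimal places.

[3.15176 V, 3.15337 V)

LSB = 3.3/2^11 = 1.611 mV.
V_a = V_low + 1956·LSB = 3.15176 V; V_b = V_low + 1957·LSB = 3.15337 V.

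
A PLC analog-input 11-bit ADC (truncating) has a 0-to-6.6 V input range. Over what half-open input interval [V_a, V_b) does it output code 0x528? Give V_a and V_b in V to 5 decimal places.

[4.25391 V, 4.25713 V)

LSB = 6.6/2^11 = 3.223 mV.
Code 0x528 = 1320 decimal.
V_a = V_low + 1320·LSB = 4.25391 V; V_b = V_low + 1321·LSB = 4.25713 V.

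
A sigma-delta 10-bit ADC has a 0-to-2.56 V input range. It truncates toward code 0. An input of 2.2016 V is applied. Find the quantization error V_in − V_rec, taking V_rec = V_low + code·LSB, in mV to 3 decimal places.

One LSB is 2.56 V / 1024 = 2.500 mV.
(2.2016 − 0)/0.0025 = 880.6400; ⌊·⌋ gives code 880.
Reconstructed: 2.2 V.
Error = 2.2016 − 2.2 = 0.0016 V = 1.600 mV.

1.600 mV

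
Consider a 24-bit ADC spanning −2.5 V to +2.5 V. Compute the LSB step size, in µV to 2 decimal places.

0.30 µV

Full-scale span = 5 V.
LSB = 5 / 2^24 = 5 / 16777216 = 2.98023e-07 V = 0.30 µV.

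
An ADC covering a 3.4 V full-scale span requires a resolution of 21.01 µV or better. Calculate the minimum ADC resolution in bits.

18 bits

Number of steps required ≥ 3.4 V / 21.01 µV = 161827.70.
Need 2^N ≥ 161827.70; 2^17 = 131072, 2^18 = 262144.
Minimum N = 18.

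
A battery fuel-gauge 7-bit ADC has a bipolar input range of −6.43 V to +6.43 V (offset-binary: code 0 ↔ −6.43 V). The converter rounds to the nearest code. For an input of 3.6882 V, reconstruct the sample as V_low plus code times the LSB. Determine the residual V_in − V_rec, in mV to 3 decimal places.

-29.144 mV

Step size: 12.86 V ÷ 2^7 = 100.469 mV.
Scaled input = 100.7099 LSBs, so code = 101.
Code 101 maps back to (−6.43) + 101×0.100469 V = 3.7173437 V.
Difference: -0.0291437 V → -29.144 mV.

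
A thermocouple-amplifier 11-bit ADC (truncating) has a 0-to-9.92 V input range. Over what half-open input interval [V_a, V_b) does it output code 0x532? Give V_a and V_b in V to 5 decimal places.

[6.44219 V, 6.44703 V)

LSB = 9.92/2^11 = 4.844 mV.
Code 0x532 = 1330 decimal.
V_a = V_low + 1330·LSB = 6.44219 V; V_b = V_low + 1331·LSB = 6.44703 V.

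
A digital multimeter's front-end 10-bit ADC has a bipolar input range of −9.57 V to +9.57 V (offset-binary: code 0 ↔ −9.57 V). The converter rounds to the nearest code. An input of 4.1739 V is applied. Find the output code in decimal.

code 735

Full-scale span = 19.14 V; LSB = 19.14/2^10 = 18.691 mV.
Input sits at 735.306 steps above V_low.
round(735.306) = 735.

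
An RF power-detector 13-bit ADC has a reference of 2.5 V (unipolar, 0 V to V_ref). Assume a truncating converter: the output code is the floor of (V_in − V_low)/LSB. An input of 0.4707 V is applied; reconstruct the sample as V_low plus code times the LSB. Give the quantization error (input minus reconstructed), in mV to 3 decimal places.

LSB = 2.5/2^13 = 305.18 µV.
Scaled input = 1542.3898 LSBs, so code = 1542.
Reconstructed: 0.47058105 V.
V_in − V_rec = 0.000118945 V = 0.119 mV.

0.119 mV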